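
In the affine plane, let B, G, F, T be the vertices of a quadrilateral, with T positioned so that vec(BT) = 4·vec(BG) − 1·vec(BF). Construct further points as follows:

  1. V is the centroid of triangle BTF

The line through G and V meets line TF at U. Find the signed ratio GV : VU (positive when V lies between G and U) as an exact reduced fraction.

GV:VU = 1/2

Choose coordinates B = (0, 0), G = (1, 0), F = (0, 1), T = (4, -1).
1. V is the centroid of triangle BTF ⇒ V = (4/3, 0)
line GV meets TF at U = (2, 0)
V = G + t·(U−G) with t = 1/3, so GV:VU = 1/3:2/3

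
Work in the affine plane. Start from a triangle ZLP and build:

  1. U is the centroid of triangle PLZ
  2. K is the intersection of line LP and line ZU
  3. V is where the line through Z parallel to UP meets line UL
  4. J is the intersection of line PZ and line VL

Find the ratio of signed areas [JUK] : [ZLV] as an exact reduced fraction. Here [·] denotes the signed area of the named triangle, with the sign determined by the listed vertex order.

Choose coordinates Z = (0, 0), L = (1, 0), P = (0, 1).
1. U is the centroid of triangle PLZ ⇒ U = (1/3, 1/3)
2. K is the intersection of line LP and line ZU ⇒ K = (1/2, 1/2)
3. V is where the line through Z parallel to UP meets line UL ⇒ V = (-1/3, 2/3)
4. J is the intersection of line PZ and line VL ⇒ J = (0, 1/2)
2·[JUK] = 1/12, 2·[ZLV] = 2/3
[JUK]:[ZLV] = 1/12:2/3 = 1/8

[JUK]:[ZLV] = 1/8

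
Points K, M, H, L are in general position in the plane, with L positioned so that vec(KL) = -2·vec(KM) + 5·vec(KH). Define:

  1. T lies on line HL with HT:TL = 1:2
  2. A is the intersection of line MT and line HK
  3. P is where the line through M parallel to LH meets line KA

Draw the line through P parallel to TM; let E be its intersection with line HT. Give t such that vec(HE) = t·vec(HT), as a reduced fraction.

Assign K = (0, 0), M = (1, 0), H = (0, 1), L = (-2, 5) — the answer is frame-independent, so this choice is without loss of generality.
1. T lies on line HL with HT:TL = 1:2 ⇒ T = (-2/3, 7/3)
2. A is the intersection of line MT and line HK ⇒ A = (0, 7/5)
3. P is where the line through M parallel to LH meets line KA ⇒ P = (0, 2)
through P parallel to TM: direction (5/3, -7/3); meets HT at E = (-5/3, 13/3)
E = H + t·(T−H) with t = 5/2

t = 5/2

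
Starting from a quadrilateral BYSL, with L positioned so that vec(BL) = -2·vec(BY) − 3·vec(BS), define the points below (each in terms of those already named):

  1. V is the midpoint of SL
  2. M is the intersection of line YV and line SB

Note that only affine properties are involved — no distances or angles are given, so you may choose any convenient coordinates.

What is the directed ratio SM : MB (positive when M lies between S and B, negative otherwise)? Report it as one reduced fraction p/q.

SM:MB = -3

Choose coordinates B = (0, 0), Y = (1, 0), S = (0, 1), L = (-2, -3).
1. V is the midpoint of SL ⇒ V = (-1, -1)
2. M is the intersection of line YV and line SB ⇒ M = (0, -1/2)
M = S + t·(B−S) with t = 3/2, so SM:MB = t:(1−t) = 3/2:-1/2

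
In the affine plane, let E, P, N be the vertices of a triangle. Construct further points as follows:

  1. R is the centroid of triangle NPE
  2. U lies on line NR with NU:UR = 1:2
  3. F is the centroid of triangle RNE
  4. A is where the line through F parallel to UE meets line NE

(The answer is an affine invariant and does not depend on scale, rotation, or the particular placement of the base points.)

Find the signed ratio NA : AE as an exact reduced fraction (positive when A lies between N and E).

NA:AE = -4

Work in coordinates with E = (0, 0), P = (1, 0), N = (0, 1).
1. R is the centroid of triangle NPE ⇒ R = (1/3, 1/3)
2. U lies on line NR with NU:UR = 1:2 ⇒ U = (1/9, 7/9)
3. F is the centroid of triangle RNE ⇒ F = (1/9, 4/9)
4. A is where the line through F parallel to UE meets line NE ⇒ A = (0, -1/3)
A = N + t·(E−N) with t = 4/3, so NA:AE = t:(1−t) = 4/3:-1/3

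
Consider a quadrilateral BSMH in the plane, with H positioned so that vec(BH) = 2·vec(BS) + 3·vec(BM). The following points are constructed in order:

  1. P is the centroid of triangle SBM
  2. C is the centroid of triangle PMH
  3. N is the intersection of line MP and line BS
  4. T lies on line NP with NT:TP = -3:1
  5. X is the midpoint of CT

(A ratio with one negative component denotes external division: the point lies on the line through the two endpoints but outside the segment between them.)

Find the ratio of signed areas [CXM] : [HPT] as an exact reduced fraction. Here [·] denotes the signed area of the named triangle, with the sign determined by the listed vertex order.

Assign B = (0, 0), S = (1, 0), M = (0, 1), H = (2, 3) — the answer is frame-independent, so this choice is without loss of generality.
1. P is the centroid of triangle SBM ⇒ P = (1/3, 1/3)
2. C is the centroid of triangle PMH ⇒ C = (7/9, 13/9)
3. N is the intersection of line MP and line BS ⇒ N = (1/2, 0)
4. T lies on line NP with NT:TP = -3:1 ⇒ T = (1/4, 1/2)
5. X is the midpoint of CT ⇒ X = (37/72, 35/36)
2·[CXM] = -1/4, 2·[HPT] = -1/2
[CXM]:[HPT] = -1/4:-1/2 = 1/2

[CXM]:[HPT] = 1/2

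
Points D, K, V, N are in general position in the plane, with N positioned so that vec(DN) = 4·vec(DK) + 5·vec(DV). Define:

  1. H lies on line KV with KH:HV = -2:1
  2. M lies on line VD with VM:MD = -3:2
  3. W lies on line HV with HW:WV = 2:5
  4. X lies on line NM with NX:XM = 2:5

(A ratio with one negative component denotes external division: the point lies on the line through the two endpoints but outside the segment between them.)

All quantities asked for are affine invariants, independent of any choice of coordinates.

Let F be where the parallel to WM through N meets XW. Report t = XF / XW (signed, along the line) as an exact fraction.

Set D = (0, 0), K = (1, 0), V = (0, 1), N = (4, 5); any affine frame gives the same invariant.
1. H lies on line KV with KH:HV = -2:1 ⇒ H = (-1, 2)
2. M lies on line VD with VM:MD = -3:2 ⇒ M = (0, -2)
3. W lies on line HV with HW:WV = 2:5 ⇒ W = (-5/7, 12/7)
4. X lies on line NM with NX:XM = 2:5 ⇒ X = (20/7, 3)
through N parallel to WM: direction (5/7, -26/7); meets XW at F = (30/7, 123/35)
F = X + t·(W−X) with t = -2/5

t = -2/5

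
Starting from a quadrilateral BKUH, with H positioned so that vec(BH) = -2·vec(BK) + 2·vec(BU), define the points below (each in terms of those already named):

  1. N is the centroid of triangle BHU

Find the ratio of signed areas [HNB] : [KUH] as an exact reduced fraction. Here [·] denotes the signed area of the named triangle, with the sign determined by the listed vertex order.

Assign B = (0, 0), K = (1, 0), U = (0, 1), H = (-2, 2) — the answer is frame-independent, so this choice is without loss of generality.
1. N is the centroid of triangle BHU ⇒ N = (-2/3, 1)
2·[HNB] = -2/3, 2·[KUH] = 1
[HNB]:[KUH] = -2/3:1 = -2/3

[HNB]:[KUH] = -2/3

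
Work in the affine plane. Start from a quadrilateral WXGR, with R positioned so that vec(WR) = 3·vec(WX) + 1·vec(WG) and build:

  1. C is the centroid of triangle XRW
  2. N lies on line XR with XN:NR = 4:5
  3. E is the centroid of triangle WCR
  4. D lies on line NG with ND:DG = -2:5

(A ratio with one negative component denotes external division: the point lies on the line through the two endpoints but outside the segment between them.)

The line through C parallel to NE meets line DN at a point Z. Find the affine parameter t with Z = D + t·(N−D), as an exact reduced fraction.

Assign W = (0, 0), X = (1, 0), G = (0, 1), R = (3, 1) — the answer is frame-independent, so this choice is without loss of generality.
1. C is the centroid of triangle XRW ⇒ C = (4/3, 1/3)
2. N lies on line XR with XN:NR = 4:5 ⇒ N = (17/9, 4/9)
3. E is the centroid of triangle WCR ⇒ E = (13/9, 4/9)
4. D lies on line NG with ND:DG = -2:5 ⇒ D = (85/27, 2/27)
through C parallel to NE: direction (-4/9, 0); meets DN at Z = (34/15, 1/3)
Z = D + t·(N−D) with t = 7/10

t = 7/10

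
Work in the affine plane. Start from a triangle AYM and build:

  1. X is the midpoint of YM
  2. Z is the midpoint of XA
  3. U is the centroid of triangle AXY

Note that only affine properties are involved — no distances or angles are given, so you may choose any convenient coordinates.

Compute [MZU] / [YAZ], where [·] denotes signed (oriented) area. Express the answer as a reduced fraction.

[MZU]:[YAZ] = -2/3

Choose coordinates A = (0, 0), Y = (1, 0), M = (0, 1).
1. X is the midpoint of YM ⇒ X = (1/2, 1/2)
2. Z is the midpoint of XA ⇒ Z = (1/4, 1/4)
3. U is the centroid of triangle AXY ⇒ U = (1/2, 1/6)
2·[MZU] = 1/6, 2·[YAZ] = -1/4
[MZU]:[YAZ] = 1/6:-1/4 = -2/3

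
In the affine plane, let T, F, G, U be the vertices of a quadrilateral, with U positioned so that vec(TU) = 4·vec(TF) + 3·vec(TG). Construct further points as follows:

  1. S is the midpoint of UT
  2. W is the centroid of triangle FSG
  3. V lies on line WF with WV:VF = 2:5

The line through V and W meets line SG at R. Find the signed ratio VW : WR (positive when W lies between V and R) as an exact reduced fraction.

VW:WR = 4/7

Choose coordinates T = (0, 0), F = (1, 0), G = (0, 1), U = (4, 3).
1. S is the midpoint of UT ⇒ S = (2, 3/2)
2. W is the centroid of triangle FSG ⇒ W = (1, 5/6)
3. V lies on line WF with WV:VF = 2:5 ⇒ V = (1, 25/42)
line VW meets SG at R = (1, 5/4)
W = V + t·(R−V) with t = 4/11, so VW:WR = 4/11:7/11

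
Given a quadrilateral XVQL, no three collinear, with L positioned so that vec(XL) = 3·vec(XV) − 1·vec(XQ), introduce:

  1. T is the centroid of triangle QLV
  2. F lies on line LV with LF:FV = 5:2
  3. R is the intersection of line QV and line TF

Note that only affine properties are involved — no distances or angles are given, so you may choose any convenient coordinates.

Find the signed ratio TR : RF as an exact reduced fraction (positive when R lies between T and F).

TR:RF = -7/6

Assign X = (0, 0), V = (1, 0), Q = (0, 1), L = (3, -1) — the answer is frame-independent, so this choice is without loss of generality.
1. T is the centroid of triangle QLV ⇒ T = (4/3, 0)
2. F lies on line LV with LF:FV = 5:2 ⇒ F = (11/7, -2/7)
3. R is the intersection of line QV and line TF ⇒ R = (3, -2)
R = T + t·(F−T) with t = 7, so TR:RF = t:(1−t) = 7:-6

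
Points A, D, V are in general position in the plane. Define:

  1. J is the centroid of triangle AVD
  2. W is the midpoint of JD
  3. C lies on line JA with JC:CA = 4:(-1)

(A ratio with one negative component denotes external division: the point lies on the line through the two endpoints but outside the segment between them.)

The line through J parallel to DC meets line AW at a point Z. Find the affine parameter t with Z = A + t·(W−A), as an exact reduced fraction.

Work in coordinates with A = (0, 0), D = (1, 0), V = (0, 1).
1. J is the centroid of triangle AVD ⇒ J = (1/3, 1/3)
2. W is the midpoint of JD ⇒ W = (2/3, 1/6)
3. C lies on line JA with JC:CA = 4:(-1) ⇒ C = (-1/9, -1/9)
through J parallel to DC: direction (-10/9, -1/9); meets AW at Z = (2, 1/2)
Z = A + t·(W−A) with t = 3

t = 3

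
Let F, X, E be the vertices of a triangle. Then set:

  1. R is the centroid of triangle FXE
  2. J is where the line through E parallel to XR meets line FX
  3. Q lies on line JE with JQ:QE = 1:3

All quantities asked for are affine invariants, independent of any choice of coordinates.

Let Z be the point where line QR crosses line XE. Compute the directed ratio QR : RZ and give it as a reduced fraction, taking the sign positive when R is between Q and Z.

QR:RZ = -13/4

Choose coordinates F = (0, 0), X = (1, 0), E = (0, 1).
1. R is the centroid of triangle FXE ⇒ R = (1/3, 1/3)
2. J is where the line through E parallel to XR meets line FX ⇒ J = (2, 0)
3. Q lies on line JE with JQ:QE = 1:3 ⇒ Q = (3/2, 1/4)
line QR meets XE at Z = (9/13, 4/13)
R = Q + t·(Z−Q) with t = 13/9, so QR:RZ = 13/9:-4/9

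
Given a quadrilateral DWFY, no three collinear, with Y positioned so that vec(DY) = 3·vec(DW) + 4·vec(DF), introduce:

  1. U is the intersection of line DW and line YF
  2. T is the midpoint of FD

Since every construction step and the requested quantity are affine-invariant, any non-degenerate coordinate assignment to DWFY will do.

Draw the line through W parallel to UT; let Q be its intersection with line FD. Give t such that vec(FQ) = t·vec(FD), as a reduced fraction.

Assign D = (0, 0), W = (1, 0), F = (0, 1), Y = (3, 4) — the answer is frame-independent, so this choice is without loss of generality.
1. U is the intersection of line DW and line YF ⇒ U = (-1, 0)
2. T is the midpoint of FD ⇒ T = (0, 1/2)
through W parallel to UT: direction (1, 1/2); meets FD at Q = (0, -1/2)
Q = F + t·(D−F) with t = 3/2

t = 3/2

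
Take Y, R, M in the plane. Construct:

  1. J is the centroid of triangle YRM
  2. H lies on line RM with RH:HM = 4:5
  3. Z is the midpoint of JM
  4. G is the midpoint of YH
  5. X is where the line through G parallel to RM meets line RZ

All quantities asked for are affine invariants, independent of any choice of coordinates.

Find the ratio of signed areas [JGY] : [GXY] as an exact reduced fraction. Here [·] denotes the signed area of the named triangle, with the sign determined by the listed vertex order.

[JGY]:[GXY] = -1/48

Assign Y = (0, 0), R = (1, 0), M = (0, 1) — the answer is frame-independent, so this choice is without loss of generality.
1. J is the centroid of triangle YRM ⇒ J = (1/3, 1/3)
2. H lies on line RM with RH:HM = 4:5 ⇒ H = (5/9, 4/9)
3. Z is the midpoint of JM ⇒ Z = (1/6, 2/3)
4. G is the midpoint of YH ⇒ G = (5/18, 2/9)
5. X is where the line through G parallel to RM meets line RZ ⇒ X = (-3/2, 2)
2·[JGY] = -1/54, 2·[GXY] = 8/9
[JGY]:[GXY] = -1/54:8/9 = -1/48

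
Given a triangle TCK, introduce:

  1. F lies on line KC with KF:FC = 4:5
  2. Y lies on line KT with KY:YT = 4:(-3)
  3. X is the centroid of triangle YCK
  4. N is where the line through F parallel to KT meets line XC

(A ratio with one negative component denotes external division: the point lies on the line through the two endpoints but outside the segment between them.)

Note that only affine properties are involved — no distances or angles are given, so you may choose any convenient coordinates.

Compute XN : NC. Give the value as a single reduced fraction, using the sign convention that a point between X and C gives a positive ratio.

Assign T = (0, 0), C = (1, 0), K = (0, 1) — the answer is frame-independent, so this choice is without loss of generality.
1. F lies on line KC with KF:FC = 4:5 ⇒ F = (4/9, 5/9)
2. Y lies on line KT with KY:YT = 4:(-3) ⇒ Y = (0, -3)
3. X is the centroid of triangle YCK ⇒ X = (1/3, -2/3)
4. N is where the line through F parallel to KT meets line XC ⇒ N = (4/9, -5/9)
N = X + t·(C−X) with t = 1/6, so XN:NC = t:(1−t) = 1/6:5/6

XN:NC = 1/5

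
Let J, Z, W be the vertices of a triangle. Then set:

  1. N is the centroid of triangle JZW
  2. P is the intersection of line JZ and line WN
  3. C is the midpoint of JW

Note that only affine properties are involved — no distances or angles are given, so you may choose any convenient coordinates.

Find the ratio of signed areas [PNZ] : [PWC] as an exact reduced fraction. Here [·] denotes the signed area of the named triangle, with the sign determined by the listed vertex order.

[PNZ]:[PWC] = -2/3

Set J = (0, 0), Z = (1, 0), W = (0, 1); any affine frame gives the same invariant.
1. N is the centroid of triangle JZW ⇒ N = (1/3, 1/3)
2. P is the intersection of line JZ and line WN ⇒ P = (1/2, 0)
3. C is the midpoint of JW ⇒ C = (0, 1/2)
2·[PNZ] = -1/6, 2·[PWC] = 1/4
[PNZ]:[PWC] = -1/6:1/4 = -2/3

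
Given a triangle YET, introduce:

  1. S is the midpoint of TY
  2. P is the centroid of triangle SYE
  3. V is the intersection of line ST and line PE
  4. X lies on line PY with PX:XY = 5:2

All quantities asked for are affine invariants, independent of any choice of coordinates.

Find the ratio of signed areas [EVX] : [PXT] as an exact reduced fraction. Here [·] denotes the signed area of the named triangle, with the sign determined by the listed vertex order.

[EVX]:[PXT] = -3/4

Assign Y = (0, 0), E = (1, 0), T = (0, 1) — the answer is frame-independent, so this choice is without loss of generality.
1. S is the midpoint of TY ⇒ S = (0, 1/2)
2. P is the centroid of triangle SYE ⇒ P = (1/3, 1/6)
3. V is the intersection of line ST and line PE ⇒ V = (0, 1/4)
4. X lies on line PY with PX:XY = 5:2 ⇒ X = (2/21, 1/21)
2·[EVX] = 5/28, 2·[PXT] = -5/21
[EVX]:[PXT] = 5/28:-5/21 = -3/4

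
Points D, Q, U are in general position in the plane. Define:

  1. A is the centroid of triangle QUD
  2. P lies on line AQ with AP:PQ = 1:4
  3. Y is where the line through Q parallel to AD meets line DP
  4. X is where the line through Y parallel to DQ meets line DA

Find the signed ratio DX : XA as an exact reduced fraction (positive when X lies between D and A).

DX:XA = -4/3

Work in coordinates with D = (0, 0), Q = (1, 0), U = (0, 1).
1. A is the centroid of triangle QUD ⇒ A = (1/3, 1/3)
2. P lies on line AQ with AP:PQ = 1:4 ⇒ P = (7/15, 4/15)
3. Y is where the line through Q parallel to AD meets line DP ⇒ Y = (7/3, 4/3)
4. X is where the line through Y parallel to DQ meets line DA ⇒ X = (4/3, 4/3)
X = D + t·(A−D) with t = 4, so DX:XA = t:(1−t) = 4:-3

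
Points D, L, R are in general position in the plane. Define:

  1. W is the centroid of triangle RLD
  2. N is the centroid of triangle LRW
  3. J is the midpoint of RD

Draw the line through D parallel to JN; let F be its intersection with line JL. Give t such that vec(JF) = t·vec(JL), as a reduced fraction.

t = 4/3

Work in coordinates with D = (0, 0), L = (1, 0), R = (0, 1).
1. W is the centroid of triangle RLD ⇒ W = (1/3, 1/3)
2. N is the centroid of triangle LRW ⇒ N = (4/9, 4/9)
3. J is the midpoint of RD ⇒ J = (0, 1/2)
through D parallel to JN: direction (4/9, -1/18); meets JL at F = (4/3, -1/6)
F = J + t·(L−J) with t = 4/3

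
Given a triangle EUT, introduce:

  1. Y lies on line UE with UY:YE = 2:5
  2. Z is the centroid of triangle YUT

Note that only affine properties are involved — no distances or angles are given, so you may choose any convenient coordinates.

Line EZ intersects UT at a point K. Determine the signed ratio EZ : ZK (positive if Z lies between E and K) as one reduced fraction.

EZ:ZK = 19/2

Assign E = (0, 0), U = (1, 0), T = (0, 1) — the answer is frame-independent, so this choice is without loss of generality.
1. Y lies on line UE with UY:YE = 2:5 ⇒ Y = (5/7, 0)
2. Z is the centroid of triangle YUT ⇒ Z = (4/7, 1/3)
line EZ meets UT at K = (12/19, 7/19)
Z = E + t·(K−E) with t = 19/21, so EZ:ZK = 19/21:2/21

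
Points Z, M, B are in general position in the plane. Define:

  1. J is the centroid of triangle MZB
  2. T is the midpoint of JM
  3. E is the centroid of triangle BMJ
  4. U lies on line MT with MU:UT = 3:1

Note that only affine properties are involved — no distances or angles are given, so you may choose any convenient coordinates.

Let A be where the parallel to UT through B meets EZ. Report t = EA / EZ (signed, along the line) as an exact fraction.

Set Z = (0, 0), M = (1, 0), B = (0, 1); any affine frame gives the same invariant.
1. J is the centroid of triangle MZB ⇒ J = (1/3, 1/3)
2. T is the midpoint of JM ⇒ T = (2/3, 1/6)
3. E is the centroid of triangle BMJ ⇒ E = (4/9, 4/9)
4. U lies on line MT with MU:UT = 3:1 ⇒ U = (3/4, 1/8)
through B parallel to UT: direction (-1/12, 1/24); meets EZ at A = (2/3, 2/3)
A = E + t·(Z−E) with t = -1/2

t = -1/2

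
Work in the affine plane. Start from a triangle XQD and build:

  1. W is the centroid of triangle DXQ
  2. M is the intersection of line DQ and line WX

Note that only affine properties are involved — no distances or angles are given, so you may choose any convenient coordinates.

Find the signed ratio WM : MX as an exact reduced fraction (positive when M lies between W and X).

Set X = (0, 0), Q = (1, 0), D = (0, 1); any affine frame gives the same invariant.
1. W is the centroid of triangle DXQ ⇒ W = (1/3, 1/3)
2. M is the intersection of line DQ and line WX ⇒ M = (1/2, 1/2)
M = W + t·(X−W) with t = -1/2, so WM:MX = t:(1−t) = -1/2:3/2

WM:MX = -1/3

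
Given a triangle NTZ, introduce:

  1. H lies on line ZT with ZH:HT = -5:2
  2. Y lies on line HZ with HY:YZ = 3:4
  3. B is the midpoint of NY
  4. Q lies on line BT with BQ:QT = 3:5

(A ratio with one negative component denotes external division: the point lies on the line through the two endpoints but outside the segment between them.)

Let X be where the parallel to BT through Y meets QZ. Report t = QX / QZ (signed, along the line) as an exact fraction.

t = 1/21

Work in coordinates with N = (0, 0), T = (1, 0), Z = (0, 1).
1. H lies on line ZT with ZH:HT = -5:2 ⇒ H = (5/3, -2/3)
2. Y lies on line HZ with HY:YZ = 3:4 ⇒ Y = (20/21, 1/21)
3. B is the midpoint of NY ⇒ B = (10/21, 1/42)
4. Q lies on line BT with BQ:QT = 3:5 ⇒ Q = (113/168, 5/336)
through Y parallel to BT: direction (11/21, -1/42); meets QZ at X = (565/882, 109/1764)
X = Q + t·(Z−Q) with t = 1/21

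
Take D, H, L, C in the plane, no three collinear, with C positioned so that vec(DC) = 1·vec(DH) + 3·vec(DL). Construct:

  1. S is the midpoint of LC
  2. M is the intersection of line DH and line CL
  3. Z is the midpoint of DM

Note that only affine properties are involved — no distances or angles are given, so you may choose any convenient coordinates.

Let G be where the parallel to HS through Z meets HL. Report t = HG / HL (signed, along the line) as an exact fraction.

Assign D = (0, 0), H = (1, 0), L = (0, 1), C = (1, 3) — the answer is frame-independent, so this choice is without loss of generality.
1. S is the midpoint of LC ⇒ S = (1/2, 2)
2. M is the intersection of line DH and line CL ⇒ M = (-1/2, 0)
3. Z is the midpoint of DM ⇒ Z = (-1/4, 0)
through Z parallel to HS: direction (-1/2, 2); meets HL at G = (-2/3, 5/3)
G = H + t·(L−H) with t = 5/3

t = 5/3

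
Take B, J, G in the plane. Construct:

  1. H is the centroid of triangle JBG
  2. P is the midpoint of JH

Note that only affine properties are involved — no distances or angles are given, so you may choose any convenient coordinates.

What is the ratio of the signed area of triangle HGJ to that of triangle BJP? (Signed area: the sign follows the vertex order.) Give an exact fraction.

[HGJ]:[BJP] = -2

Work in coordinates with B = (0, 0), J = (1, 0), G = (0, 1).
1. H is the centroid of triangle JBG ⇒ H = (1/3, 1/3)
2. P is the midpoint of JH ⇒ P = (2/3, 1/6)
2·[HGJ] = -1/3, 2·[BJP] = 1/6
[HGJ]:[BJP] = -1/3:1/6 = -2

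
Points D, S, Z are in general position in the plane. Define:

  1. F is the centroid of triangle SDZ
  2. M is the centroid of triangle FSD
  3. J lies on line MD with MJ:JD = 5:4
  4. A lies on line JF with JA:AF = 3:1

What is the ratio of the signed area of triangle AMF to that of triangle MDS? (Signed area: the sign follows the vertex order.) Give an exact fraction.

[AMF]:[MDS] = 5/36

Set D = (0, 0), S = (1, 0), Z = (0, 1); any affine frame gives the same invariant.
1. F is the centroid of triangle SDZ ⇒ F = (1/3, 1/3)
2. M is the centroid of triangle FSD ⇒ M = (4/9, 1/9)
3. J lies on line MD with MJ:JD = 5:4 ⇒ J = (16/81, 4/81)
4. A lies on line JF with JA:AF = 3:1 ⇒ A = (97/324, 85/324)
2·[AMF] = 5/324, 2·[MDS] = 1/9
[AMF]:[MDS] = 5/324:1/9 = 5/36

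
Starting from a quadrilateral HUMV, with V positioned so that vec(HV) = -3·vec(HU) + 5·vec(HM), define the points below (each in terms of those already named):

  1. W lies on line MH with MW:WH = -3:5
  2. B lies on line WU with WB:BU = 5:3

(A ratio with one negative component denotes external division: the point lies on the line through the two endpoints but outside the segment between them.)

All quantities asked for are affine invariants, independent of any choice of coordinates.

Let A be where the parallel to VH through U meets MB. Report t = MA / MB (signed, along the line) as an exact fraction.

t = 32/47

Assign H = (0, 0), U = (1, 0), M = (0, 1), V = (-3, 5) — the answer is frame-independent, so this choice is without loss of generality.
1. W lies on line MH with MW:WH = -3:5 ⇒ W = (0, 5/2)
2. B lies on line WU with WB:BU = 5:3 ⇒ B = (5/8, 15/16)
through U parallel to VH: direction (3, -5); meets MB at A = (20/47, 45/47)
A = M + t·(B−M) with t = 32/47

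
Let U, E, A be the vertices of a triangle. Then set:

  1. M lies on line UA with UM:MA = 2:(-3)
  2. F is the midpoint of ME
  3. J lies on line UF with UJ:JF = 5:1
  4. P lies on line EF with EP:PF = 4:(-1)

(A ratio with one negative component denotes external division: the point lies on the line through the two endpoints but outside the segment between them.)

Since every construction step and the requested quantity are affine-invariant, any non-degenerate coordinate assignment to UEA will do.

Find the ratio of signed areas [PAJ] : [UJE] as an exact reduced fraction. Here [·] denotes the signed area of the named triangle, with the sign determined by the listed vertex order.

[PAJ]:[UJE] = -13/30

Work in coordinates with U = (0, 0), E = (1, 0), A = (0, 1).
1. M lies on line UA with UM:MA = 2:(-3) ⇒ M = (0, -2)
2. F is the midpoint of ME ⇒ F = (1/2, -1)
3. J lies on line UF with UJ:JF = 5:1 ⇒ J = (5/12, -5/6)
4. P lies on line EF with EP:PF = 4:(-1) ⇒ P = (1/3, -4/3)
2·[PAJ] = -13/36, 2·[UJE] = 5/6
[PAJ]:[UJE] = -13/36:5/6 = -13/30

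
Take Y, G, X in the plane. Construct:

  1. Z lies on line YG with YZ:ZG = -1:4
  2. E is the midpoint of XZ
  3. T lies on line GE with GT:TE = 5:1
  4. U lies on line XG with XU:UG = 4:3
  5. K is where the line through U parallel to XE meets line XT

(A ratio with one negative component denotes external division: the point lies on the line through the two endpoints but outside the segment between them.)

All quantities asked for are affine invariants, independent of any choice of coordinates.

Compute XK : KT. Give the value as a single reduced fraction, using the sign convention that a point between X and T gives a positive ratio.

XK:KT = -24/17

Assign Y = (0, 0), G = (1, 0), X = (0, 1) — the answer is frame-independent, so this choice is without loss of generality.
1. Z lies on line YG with YZ:ZG = -1:4 ⇒ Z = (-1/3, 0)
2. E is the midpoint of XZ ⇒ E = (-1/6, 1/2)
3. T lies on line GE with GT:TE = 5:1 ⇒ T = (1/36, 5/12)
4. U lies on line XG with XU:UG = 4:3 ⇒ U = (4/7, 3/7)
5. K is where the line through U parallel to XE meets line XT ⇒ K = (2/21, -1)
K = X + t·(T−X) with t = 24/7, so XK:KT = t:(1−t) = 24/7:-17/7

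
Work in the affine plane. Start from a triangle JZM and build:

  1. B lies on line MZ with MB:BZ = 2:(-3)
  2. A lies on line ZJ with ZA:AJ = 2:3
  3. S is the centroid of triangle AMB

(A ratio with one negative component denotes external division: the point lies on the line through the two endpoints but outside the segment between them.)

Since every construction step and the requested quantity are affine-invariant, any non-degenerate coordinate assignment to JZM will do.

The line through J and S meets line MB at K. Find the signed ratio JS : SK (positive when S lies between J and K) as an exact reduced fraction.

JS:SK = 13/2

Work in coordinates with J = (0, 0), Z = (1, 0), M = (0, 1).
1. B lies on line MZ with MB:BZ = 2:(-3) ⇒ B = (-2, 3)
2. A lies on line ZJ with ZA:AJ = 2:3 ⇒ A = (3/5, 0)
3. S is the centroid of triangle AMB ⇒ S = (-7/15, 4/3)
line JS meets MB at K = (-7/13, 20/13)
S = J + t·(K−J) with t = 13/15, so JS:SK = 13/15:2/15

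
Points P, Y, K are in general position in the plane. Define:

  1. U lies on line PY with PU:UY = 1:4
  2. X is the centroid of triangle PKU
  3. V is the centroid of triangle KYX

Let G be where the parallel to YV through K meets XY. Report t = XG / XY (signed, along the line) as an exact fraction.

Assign P = (0, 0), Y = (1, 0), K = (0, 1) — the answer is frame-independent, so this choice is without loss of generality.
1. U lies on line PY with PU:UY = 1:4 ⇒ U = (1/5, 0)
2. X is the centroid of triangle PKU ⇒ X = (1/15, 1/3)
3. V is the centroid of triangle KYX ⇒ V = (16/45, 4/9)
through K parallel to YV: direction (-29/45, 4/9); meets XY at G = (29/15, -1/3)
G = X + t·(Y−X) with t = 2

t = 2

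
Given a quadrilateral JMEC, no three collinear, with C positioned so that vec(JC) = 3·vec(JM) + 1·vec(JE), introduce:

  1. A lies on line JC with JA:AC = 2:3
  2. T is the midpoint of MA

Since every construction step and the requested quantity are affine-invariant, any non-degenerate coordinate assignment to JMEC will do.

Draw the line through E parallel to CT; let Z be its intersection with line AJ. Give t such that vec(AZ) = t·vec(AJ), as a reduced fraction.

t = 21/2

Choose coordinates J = (0, 0), M = (1, 0), E = (0, 1), C = (3, 1).
1. A lies on line JC with JA:AC = 2:3 ⇒ A = (6/5, 2/5)
2. T is the midpoint of MA ⇒ T = (11/10, 1/5)
through E parallel to CT: direction (-19/10, -4/5); meets AJ at Z = (-57/5, -19/5)
Z = A + t·(J−A) with t = 21/2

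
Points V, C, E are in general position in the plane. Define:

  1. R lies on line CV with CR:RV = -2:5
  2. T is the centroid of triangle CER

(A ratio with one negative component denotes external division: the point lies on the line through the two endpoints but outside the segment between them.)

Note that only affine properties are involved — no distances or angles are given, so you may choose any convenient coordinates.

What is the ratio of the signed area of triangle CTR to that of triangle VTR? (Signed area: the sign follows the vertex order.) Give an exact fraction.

[CTR]:[VTR] = 2/5

Choose coordinates V = (0, 0), C = (1, 0), E = (0, 1).
1. R lies on line CV with CR:RV = -2:5 ⇒ R = (5/3, 0)
2. T is the centroid of triangle CER ⇒ T = (8/9, 1/3)
2·[CTR] = -2/9, 2·[VTR] = -5/9
[CTR]:[VTR] = -2/9:-5/9 = 2/5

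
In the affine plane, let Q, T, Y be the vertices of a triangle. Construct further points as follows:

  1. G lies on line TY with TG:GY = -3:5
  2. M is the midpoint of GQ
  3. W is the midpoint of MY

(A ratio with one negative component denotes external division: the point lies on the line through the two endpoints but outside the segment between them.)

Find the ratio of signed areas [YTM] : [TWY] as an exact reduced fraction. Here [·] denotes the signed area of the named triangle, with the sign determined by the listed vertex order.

Work in coordinates with Q = (0, 0), T = (1, 0), Y = (0, 1).
1. G lies on line TY with TG:GY = -3:5 ⇒ G = (5/2, -3/2)
2. M is the midpoint of GQ ⇒ M = (5/4, -3/4)
3. W is the midpoint of MY ⇒ W = (5/8, 1/8)
2·[YTM] = -1/2, 2·[TWY] = -1/4
[YTM]:[TWY] = -1/2:-1/4 = 2

[YTM]:[TWY] = 2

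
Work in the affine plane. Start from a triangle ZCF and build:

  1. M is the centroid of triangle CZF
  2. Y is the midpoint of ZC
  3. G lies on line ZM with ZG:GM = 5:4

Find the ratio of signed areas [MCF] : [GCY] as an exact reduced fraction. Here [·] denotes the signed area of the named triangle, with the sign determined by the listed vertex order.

[MCF]:[GCY] = -18/5

Choose coordinates Z = (0, 0), C = (1, 0), F = (0, 1).
1. M is the centroid of triangle CZF ⇒ M = (1/3, 1/3)
2. Y is the midpoint of ZC ⇒ Y = (1/2, 0)
3. G lies on line ZM with ZG:GM = 5:4 ⇒ G = (5/27, 5/27)
2·[MCF] = 1/3, 2·[GCY] = -5/54
[MCF]:[GCY] = 1/3:-5/54 = -18/5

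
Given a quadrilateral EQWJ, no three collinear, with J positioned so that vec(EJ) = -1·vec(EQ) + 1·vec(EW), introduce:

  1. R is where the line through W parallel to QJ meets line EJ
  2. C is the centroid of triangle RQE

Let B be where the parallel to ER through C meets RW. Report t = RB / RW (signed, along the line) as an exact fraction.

Work in coordinates with E = (0, 0), Q = (1, 0), W = (0, 1), J = (-1, 1).
1. R is where the line through W parallel to QJ meets line EJ ⇒ R = (-2, 2)
2. C is the centroid of triangle RQE ⇒ C = (-1/3, 2/3)
through C parallel to ER: direction (-2, 2); meets RW at B = (-4/3, 5/3)
B = R + t·(W−R) with t = 1/3

t = 1/3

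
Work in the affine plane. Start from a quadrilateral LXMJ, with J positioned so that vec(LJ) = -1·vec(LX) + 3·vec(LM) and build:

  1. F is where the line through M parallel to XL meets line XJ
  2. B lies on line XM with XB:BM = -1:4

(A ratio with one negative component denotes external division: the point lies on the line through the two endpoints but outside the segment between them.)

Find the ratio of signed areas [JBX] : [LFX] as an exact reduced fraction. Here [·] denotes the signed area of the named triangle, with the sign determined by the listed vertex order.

[JBX]:[LFX] = 1/3

Choose coordinates L = (0, 0), X = (1, 0), M = (0, 1), J = (-1, 3).
1. F is where the line through M parallel to XL meets line XJ ⇒ F = (1/3, 1)
2. B lies on line XM with XB:BM = -1:4 ⇒ B = (4/3, -1/3)
2·[JBX] = -1/3, 2·[LFX] = -1
[JBX]:[LFX] = -1/3:-1 = 1/3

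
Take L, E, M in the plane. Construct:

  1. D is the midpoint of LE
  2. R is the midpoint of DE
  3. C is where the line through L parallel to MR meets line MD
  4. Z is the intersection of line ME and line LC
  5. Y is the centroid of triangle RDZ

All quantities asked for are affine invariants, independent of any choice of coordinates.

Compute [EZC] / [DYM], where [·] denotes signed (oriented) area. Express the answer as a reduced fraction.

Set L = (0, 0), E = (1, 0), M = (0, 1); any affine frame gives the same invariant.
1. D is the midpoint of LE ⇒ D = (1/2, 0)
2. R is the midpoint of DE ⇒ R = (3/4, 0)
3. C is where the line through L parallel to MR meets line MD ⇒ C = (3/2, -2)
4. Z is the intersection of line ME and line LC ⇒ Z = (-3, 4)
5. Y is the centroid of triangle RDZ ⇒ Y = (-7/12, 4/3)
2·[EZC] = 6, 2·[DYM] = -5/12
[EZC]:[DYM] = 6:-5/12 = -72/5

[EZC]:[DYM] = -72/5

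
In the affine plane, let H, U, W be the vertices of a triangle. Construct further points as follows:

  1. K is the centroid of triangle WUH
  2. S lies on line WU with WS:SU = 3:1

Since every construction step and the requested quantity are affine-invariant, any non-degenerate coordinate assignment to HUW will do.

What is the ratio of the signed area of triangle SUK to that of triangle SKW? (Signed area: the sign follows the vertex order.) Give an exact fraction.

[SUK]:[SKW] = 1/3

Work in coordinates with H = (0, 0), U = (1, 0), W = (0, 1).
1. K is the centroid of triangle WUH ⇒ K = (1/3, 1/3)
2. S lies on line WU with WS:SU = 3:1 ⇒ S = (3/4, 1/4)
2·[SUK] = -1/12, 2·[SKW] = -1/4
[SUK]:[SKW] = -1/12:-1/4 = 1/3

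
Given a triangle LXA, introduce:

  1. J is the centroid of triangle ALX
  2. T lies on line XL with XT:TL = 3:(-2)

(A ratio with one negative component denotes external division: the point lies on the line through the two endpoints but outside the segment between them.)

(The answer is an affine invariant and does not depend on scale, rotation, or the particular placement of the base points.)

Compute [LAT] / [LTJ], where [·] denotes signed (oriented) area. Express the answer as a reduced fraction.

Work in coordinates with L = (0, 0), X = (1, 0), A = (0, 1).
1. J is the centroid of triangle ALX ⇒ J = (1/3, 1/3)
2. T lies on line XL with XT:TL = 3:(-2) ⇒ T = (-2, 0)
2·[LAT] = 2, 2·[LTJ] = -2/3
[LAT]:[LTJ] = 2:-2/3 = -3

[LAT]:[LTJ] = -3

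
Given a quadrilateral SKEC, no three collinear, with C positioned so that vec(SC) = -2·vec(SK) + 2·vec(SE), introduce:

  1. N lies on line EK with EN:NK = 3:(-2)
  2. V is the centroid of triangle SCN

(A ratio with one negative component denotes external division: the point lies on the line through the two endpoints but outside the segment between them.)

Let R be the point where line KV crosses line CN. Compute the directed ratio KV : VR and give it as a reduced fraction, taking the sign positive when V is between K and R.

Assign S = (0, 0), K = (1, 0), E = (0, 1), C = (-2, 2) — the answer is frame-independent, so this choice is without loss of generality.
1. N lies on line EK with EN:NK = 3:(-2) ⇒ N = (3, -2)
2. V is the centroid of triangle SCN ⇒ V = (1/3, 0)
line KV meets CN at R = (1/2, 0)
V = K + t·(R−K) with t = 4/3, so KV:VR = 4/3:-1/3

KV:VR = -4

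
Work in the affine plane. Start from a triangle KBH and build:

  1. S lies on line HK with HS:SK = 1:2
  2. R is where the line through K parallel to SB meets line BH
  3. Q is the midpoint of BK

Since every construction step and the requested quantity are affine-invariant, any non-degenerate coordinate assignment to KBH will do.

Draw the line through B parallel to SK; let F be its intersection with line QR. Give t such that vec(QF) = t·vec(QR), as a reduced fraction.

t = 1/5

Work in coordinates with K = (0, 0), B = (1, 0), H = (0, 1).
1. S lies on line HK with HS:SK = 1:2 ⇒ S = (0, 2/3)
2. R is where the line through K parallel to SB meets line BH ⇒ R = (3, -2)
3. Q is the midpoint of BK ⇒ Q = (1/2, 0)
through B parallel to SK: direction (0, -2/3); meets QR at F = (1, -2/5)
F = Q + t·(R−Q) with t = 1/5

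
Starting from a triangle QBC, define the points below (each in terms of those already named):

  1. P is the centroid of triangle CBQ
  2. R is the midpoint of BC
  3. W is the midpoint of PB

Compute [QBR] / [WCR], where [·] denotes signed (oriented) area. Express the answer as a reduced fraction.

Work in coordinates with Q = (0, 0), B = (1, 0), C = (0, 1).
1. P is the centroid of triangle CBQ ⇒ P = (1/3, 1/3)
2. R is the midpoint of BC ⇒ R = (1/2, 1/2)
3. W is the midpoint of PB ⇒ W = (2/3, 1/6)
2·[QBR] = 1/2, 2·[WCR] = -1/12
[QBR]:[WCR] = 1/2:-1/12 = -6

[QBR]:[WCR] = -6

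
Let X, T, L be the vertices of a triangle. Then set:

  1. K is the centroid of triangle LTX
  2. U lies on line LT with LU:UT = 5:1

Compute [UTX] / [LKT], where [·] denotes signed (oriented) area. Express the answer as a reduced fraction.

[UTX]:[LKT] = -1/2

Choose coordinates X = (0, 0), T = (1, 0), L = (0, 1).
1. K is the centroid of triangle LTX ⇒ K = (1/3, 1/3)
2. U lies on line LT with LU:UT = 5:1 ⇒ U = (5/6, 1/6)
2·[UTX] = -1/6, 2·[LKT] = 1/3
[UTX]:[LKT] = -1/6:1/3 = -1/2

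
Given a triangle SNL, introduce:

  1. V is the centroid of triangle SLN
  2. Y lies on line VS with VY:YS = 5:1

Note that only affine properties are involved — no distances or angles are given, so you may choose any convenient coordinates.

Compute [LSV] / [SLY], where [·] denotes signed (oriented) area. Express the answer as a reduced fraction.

[LSV]:[SLY] = -6

Work in coordinates with S = (0, 0), N = (1, 0), L = (0, 1).
1. V is the centroid of triangle SLN ⇒ V = (1/3, 1/3)
2. Y lies on line VS with VY:YS = 5:1 ⇒ Y = (1/18, 1/18)
2·[LSV] = 1/3, 2·[SLY] = -1/18
[LSV]:[SLY] = 1/3:-1/18 = -6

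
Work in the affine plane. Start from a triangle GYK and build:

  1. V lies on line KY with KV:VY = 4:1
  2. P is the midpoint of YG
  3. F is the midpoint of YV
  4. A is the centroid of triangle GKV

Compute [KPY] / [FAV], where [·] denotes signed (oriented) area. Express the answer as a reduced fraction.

Choose coordinates G = (0, 0), Y = (1, 0), K = (0, 1).
1. V lies on line KY with KV:VY = 4:1 ⇒ V = (4/5, 1/5)
2. P is the midpoint of YG ⇒ P = (1/2, 0)
3. F is the midpoint of YV ⇒ F = (9/10, 1/10)
4. A is the centroid of triangle GKV ⇒ A = (4/15, 2/5)
2·[KPY] = 1/2, 2·[FAV] = -1/30
[KPY]:[FAV] = 1/2:-1/30 = -15

[KPY]:[FAV] = -15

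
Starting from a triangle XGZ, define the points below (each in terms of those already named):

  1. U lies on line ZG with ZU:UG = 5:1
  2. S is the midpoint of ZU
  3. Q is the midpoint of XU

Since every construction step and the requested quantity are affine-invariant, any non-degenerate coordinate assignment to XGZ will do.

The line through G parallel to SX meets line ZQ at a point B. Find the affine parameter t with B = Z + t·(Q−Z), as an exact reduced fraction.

t = 8/5

Assign X = (0, 0), G = (1, 0), Z = (0, 1) — the answer is frame-independent, so this choice is without loss of generality.
1. U lies on line ZG with ZU:UG = 5:1 ⇒ U = (5/6, 1/6)
2. S is the midpoint of ZU ⇒ S = (5/12, 7/12)
3. Q is the midpoint of XU ⇒ Q = (5/12, 1/12)
through G parallel to SX: direction (-5/12, -7/12); meets ZQ at B = (2/3, -7/15)
B = Z + t·(Q−Z) with t = 8/5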